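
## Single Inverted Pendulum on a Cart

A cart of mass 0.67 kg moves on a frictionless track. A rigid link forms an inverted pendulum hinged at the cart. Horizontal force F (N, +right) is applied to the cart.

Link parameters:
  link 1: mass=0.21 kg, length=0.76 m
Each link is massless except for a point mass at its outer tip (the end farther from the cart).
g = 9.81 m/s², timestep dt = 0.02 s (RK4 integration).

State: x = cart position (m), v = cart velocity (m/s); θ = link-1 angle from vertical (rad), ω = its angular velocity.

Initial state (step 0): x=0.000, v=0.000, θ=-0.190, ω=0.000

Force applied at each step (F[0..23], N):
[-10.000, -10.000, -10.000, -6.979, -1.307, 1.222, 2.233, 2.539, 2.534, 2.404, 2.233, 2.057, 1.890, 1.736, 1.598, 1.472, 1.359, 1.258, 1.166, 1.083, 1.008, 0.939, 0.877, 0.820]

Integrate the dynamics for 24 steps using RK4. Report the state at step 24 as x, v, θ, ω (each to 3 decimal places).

Answer: x=-0.272, v=-0.183, θ=0.048, ω=0.024

Derivation:
apply F[0]=-10.000 → step 1: x=-0.003, v=-0.284, θ=-0.187, ω=0.319
apply F[1]=-10.000 → step 2: x=-0.011, v=-0.569, θ=-0.177, ω=0.640
apply F[2]=-10.000 → step 3: x=-0.026, v=-0.855, θ=-0.161, ω=0.968
apply F[3]=-6.979 → step 4: x=-0.045, v=-1.054, θ=-0.140, ω=1.187
apply F[4]=-1.307 → step 5: x=-0.066, v=-1.086, θ=-0.116, ω=1.196
apply F[5]=+1.222 → step 6: x=-0.087, v=-1.044, θ=-0.093, ω=1.114
apply F[6]=+2.233 → step 7: x=-0.108, v=-0.973, θ=-0.072, ω=1.000
apply F[7]=+2.539 → step 8: x=-0.126, v=-0.893, θ=-0.053, ω=0.880
apply F[8]=+2.534 → step 9: x=-0.143, v=-0.815, θ=-0.036, ω=0.766
apply F[9]=+2.404 → step 10: x=-0.159, v=-0.742, θ=-0.022, ω=0.662
apply F[10]=+2.233 → step 11: x=-0.173, v=-0.674, θ=-0.010, ω=0.569
apply F[11]=+2.057 → step 12: x=-0.186, v=-0.612, θ=0.001, ω=0.486
apply F[12]=+1.890 → step 13: x=-0.198, v=-0.556, θ=0.010, ω=0.414
apply F[13]=+1.736 → step 14: x=-0.208, v=-0.505, θ=0.017, ω=0.350
apply F[14]=+1.598 → step 15: x=-0.218, v=-0.459, θ=0.024, ω=0.295
apply F[15]=+1.472 → step 16: x=-0.227, v=-0.417, θ=0.029, ω=0.246
apply F[16]=+1.359 → step 17: x=-0.234, v=-0.378, θ=0.034, ω=0.203
apply F[17]=+1.258 → step 18: x=-0.242, v=-0.343, θ=0.037, ω=0.166
apply F[18]=+1.166 → step 19: x=-0.248, v=-0.310, θ=0.040, ω=0.134
apply F[19]=+1.083 → step 20: x=-0.254, v=-0.280, θ=0.043, ω=0.105
apply F[20]=+1.008 → step 21: x=-0.259, v=-0.253, θ=0.045, ω=0.080
apply F[21]=+0.939 → step 22: x=-0.264, v=-0.228, θ=0.046, ω=0.059
apply F[22]=+0.877 → step 23: x=-0.269, v=-0.205, θ=0.047, ω=0.040
apply F[23]=+0.820 → step 24: x=-0.272, v=-0.183, θ=0.048, ω=0.024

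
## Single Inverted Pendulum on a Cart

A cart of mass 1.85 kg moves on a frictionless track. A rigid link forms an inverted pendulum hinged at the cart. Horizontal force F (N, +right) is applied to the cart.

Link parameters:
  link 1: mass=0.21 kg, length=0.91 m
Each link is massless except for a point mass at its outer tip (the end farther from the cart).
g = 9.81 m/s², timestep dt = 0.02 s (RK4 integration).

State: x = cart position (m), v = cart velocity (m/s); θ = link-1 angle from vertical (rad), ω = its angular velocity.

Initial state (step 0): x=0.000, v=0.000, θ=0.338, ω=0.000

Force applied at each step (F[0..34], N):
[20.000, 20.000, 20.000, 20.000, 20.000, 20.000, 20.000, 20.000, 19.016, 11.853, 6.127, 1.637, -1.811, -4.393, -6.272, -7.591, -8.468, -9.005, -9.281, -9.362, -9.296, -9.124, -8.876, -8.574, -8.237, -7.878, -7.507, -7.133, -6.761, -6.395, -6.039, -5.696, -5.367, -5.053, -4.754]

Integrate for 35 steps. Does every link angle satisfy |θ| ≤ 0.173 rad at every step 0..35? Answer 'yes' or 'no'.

Answer: no

Derivation:
apply F[0]=+20.000 → step 1: x=0.002, v=0.207, θ=0.337, ω=-0.143
apply F[1]=+20.000 → step 2: x=0.008, v=0.413, θ=0.332, ω=-0.287
apply F[2]=+20.000 → step 3: x=0.019, v=0.621, θ=0.325, ω=-0.432
apply F[3]=+20.000 → step 4: x=0.033, v=0.828, θ=0.315, ω=-0.581
apply F[4]=+20.000 → step 5: x=0.052, v=1.036, θ=0.302, ω=-0.733
apply F[5]=+20.000 → step 6: x=0.075, v=1.244, θ=0.286, ω=-0.890
apply F[6]=+20.000 → step 7: x=0.102, v=1.453, θ=0.266, ω=-1.052
apply F[7]=+20.000 → step 8: x=0.133, v=1.663, θ=0.243, ω=-1.221
apply F[8]=+19.016 → step 9: x=0.168, v=1.864, θ=0.217, ω=-1.386
apply F[9]=+11.853 → step 10: x=0.206, v=1.988, θ=0.189, ω=-1.476
apply F[10]=+6.127 → step 11: x=0.247, v=2.051, θ=0.159, ω=-1.507
apply F[11]=+1.637 → step 12: x=0.288, v=2.066, θ=0.129, ω=-1.492
apply F[12]=-1.811 → step 13: x=0.329, v=2.044, θ=0.100, ω=-1.444
apply F[13]=-4.393 → step 14: x=0.369, v=1.995, θ=0.072, ω=-1.372
apply F[14]=-6.272 → step 15: x=0.409, v=1.926, θ=0.045, ω=-1.284
apply F[15]=-7.591 → step 16: x=0.446, v=1.844, θ=0.020, ω=-1.186
apply F[16]=-8.468 → step 17: x=0.482, v=1.752, θ=-0.002, ω=-1.083
apply F[17]=-9.005 → step 18: x=0.516, v=1.655, θ=-0.023, ω=-0.980
apply F[18]=-9.281 → step 19: x=0.549, v=1.555, θ=-0.042, ω=-0.877
apply F[19]=-9.362 → step 20: x=0.579, v=1.455, θ=-0.058, ω=-0.778
apply F[20]=-9.296 → step 21: x=0.607, v=1.356, θ=-0.073, ω=-0.683
apply F[21]=-9.124 → step 22: x=0.633, v=1.259, θ=-0.085, ω=-0.594
apply F[22]=-8.876 → step 23: x=0.657, v=1.165, θ=-0.097, ω=-0.511
apply F[23]=-8.574 → step 24: x=0.680, v=1.075, θ=-0.106, ω=-0.434
apply F[24]=-8.237 → step 25: x=0.700, v=0.988, θ=-0.114, ω=-0.363
apply F[25]=-7.878 → step 26: x=0.719, v=0.906, θ=-0.121, ω=-0.299
apply F[26]=-7.507 → step 27: x=0.736, v=0.827, θ=-0.126, ω=-0.240
apply F[27]=-7.133 → step 28: x=0.752, v=0.753, θ=-0.130, ω=-0.187
apply F[28]=-6.761 → step 29: x=0.767, v=0.683, θ=-0.133, ω=-0.139
apply F[29]=-6.395 → step 30: x=0.780, v=0.617, θ=-0.136, ω=-0.096
apply F[30]=-6.039 → step 31: x=0.791, v=0.555, θ=-0.137, ω=-0.057
apply F[31]=-5.696 → step 32: x=0.802, v=0.497, θ=-0.138, ω=-0.023
apply F[32]=-5.367 → step 33: x=0.811, v=0.442, θ=-0.138, ω=0.007
apply F[33]=-5.053 → step 34: x=0.820, v=0.390, θ=-0.138, ω=0.033
apply F[34]=-4.754 → step 35: x=0.827, v=0.342, θ=-0.137, ω=0.056
Max |angle| over trajectory = 0.338 rad; bound = 0.173 → exceeded.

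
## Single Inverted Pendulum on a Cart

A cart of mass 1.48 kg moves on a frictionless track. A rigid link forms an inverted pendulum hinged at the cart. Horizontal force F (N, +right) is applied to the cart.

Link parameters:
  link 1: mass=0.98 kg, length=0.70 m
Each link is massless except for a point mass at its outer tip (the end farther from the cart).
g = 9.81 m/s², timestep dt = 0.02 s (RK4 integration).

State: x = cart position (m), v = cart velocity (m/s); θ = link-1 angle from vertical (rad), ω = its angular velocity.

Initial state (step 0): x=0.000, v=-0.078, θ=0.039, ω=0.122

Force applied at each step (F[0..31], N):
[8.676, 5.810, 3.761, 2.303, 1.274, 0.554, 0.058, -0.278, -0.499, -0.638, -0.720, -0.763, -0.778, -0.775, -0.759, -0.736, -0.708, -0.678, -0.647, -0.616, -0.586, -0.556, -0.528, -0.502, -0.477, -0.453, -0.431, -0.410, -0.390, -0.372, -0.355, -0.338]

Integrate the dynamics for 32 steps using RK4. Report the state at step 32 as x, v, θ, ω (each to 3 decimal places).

apply F[0]=+8.676 → step 1: x=-0.000, v=0.034, θ=0.040, ω=-0.027
apply F[1]=+5.810 → step 2: x=0.001, v=0.107, θ=0.038, ω=-0.120
apply F[2]=+3.761 → step 3: x=0.004, v=0.153, θ=0.036, ω=-0.176
apply F[3]=+2.303 → step 4: x=0.007, v=0.180, θ=0.032, ω=-0.204
apply F[4]=+1.274 → step 5: x=0.011, v=0.193, θ=0.028, ω=-0.215
apply F[5]=+0.554 → step 6: x=0.015, v=0.198, θ=0.023, ω=-0.214
apply F[6]=+0.058 → step 7: x=0.018, v=0.196, θ=0.019, ω=-0.205
apply F[7]=-0.278 → step 8: x=0.022, v=0.190, θ=0.015, ω=-0.192
apply F[8]=-0.499 → step 9: x=0.026, v=0.181, θ=0.011, ω=-0.176
apply F[9]=-0.638 → step 10: x=0.030, v=0.171, θ=0.008, ω=-0.159
apply F[10]=-0.720 → step 11: x=0.033, v=0.161, θ=0.005, ω=-0.142
apply F[11]=-0.763 → step 12: x=0.036, v=0.150, θ=0.002, ω=-0.126
apply F[12]=-0.778 → step 13: x=0.039, v=0.139, θ=0.000, ω=-0.110
apply F[13]=-0.775 → step 14: x=0.042, v=0.129, θ=-0.002, ω=-0.096
apply F[14]=-0.759 → step 15: x=0.044, v=0.119, θ=-0.004, ω=-0.083
apply F[15]=-0.736 → step 16: x=0.046, v=0.110, θ=-0.005, ω=-0.071
apply F[16]=-0.708 → step 17: x=0.048, v=0.101, θ=-0.007, ω=-0.060
apply F[17]=-0.678 → step 18: x=0.050, v=0.093, θ=-0.008, ω=-0.050
apply F[18]=-0.647 → step 19: x=0.052, v=0.085, θ=-0.009, ω=-0.041
apply F[19]=-0.616 → step 20: x=0.054, v=0.078, θ=-0.009, ω=-0.034
apply F[20]=-0.586 → step 21: x=0.055, v=0.071, θ=-0.010, ω=-0.027
apply F[21]=-0.556 → step 22: x=0.057, v=0.065, θ=-0.011, ω=-0.021
apply F[22]=-0.528 → step 23: x=0.058, v=0.059, θ=-0.011, ω=-0.016
apply F[23]=-0.502 → step 24: x=0.059, v=0.054, θ=-0.011, ω=-0.011
apply F[24]=-0.477 → step 25: x=0.060, v=0.049, θ=-0.011, ω=-0.007
apply F[25]=-0.453 → step 26: x=0.061, v=0.044, θ=-0.011, ω=-0.004
apply F[26]=-0.431 → step 27: x=0.062, v=0.040, θ=-0.012, ω=-0.001
apply F[27]=-0.410 → step 28: x=0.063, v=0.036, θ=-0.012, ω=0.002
apply F[28]=-0.390 → step 29: x=0.063, v=0.032, θ=-0.011, ω=0.004
apply F[29]=-0.372 → step 30: x=0.064, v=0.029, θ=-0.011, ω=0.006
apply F[30]=-0.355 → step 31: x=0.064, v=0.025, θ=-0.011, ω=0.007
apply F[31]=-0.338 → step 32: x=0.065, v=0.022, θ=-0.011, ω=0.009

Answer: x=0.065, v=0.022, θ=-0.011, ω=0.009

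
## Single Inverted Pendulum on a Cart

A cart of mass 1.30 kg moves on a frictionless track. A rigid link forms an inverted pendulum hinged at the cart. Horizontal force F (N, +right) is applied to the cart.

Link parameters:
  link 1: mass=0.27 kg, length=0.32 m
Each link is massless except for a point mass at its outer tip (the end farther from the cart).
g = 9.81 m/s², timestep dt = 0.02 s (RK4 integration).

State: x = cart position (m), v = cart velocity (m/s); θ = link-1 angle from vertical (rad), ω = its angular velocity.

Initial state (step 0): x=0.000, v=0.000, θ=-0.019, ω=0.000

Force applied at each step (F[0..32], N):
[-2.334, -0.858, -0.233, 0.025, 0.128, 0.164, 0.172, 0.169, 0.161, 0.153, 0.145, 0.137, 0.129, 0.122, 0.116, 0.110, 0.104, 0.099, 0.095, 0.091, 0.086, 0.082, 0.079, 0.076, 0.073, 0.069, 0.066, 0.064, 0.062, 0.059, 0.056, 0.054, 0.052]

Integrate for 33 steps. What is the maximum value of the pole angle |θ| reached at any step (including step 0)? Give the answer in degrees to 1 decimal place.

Answer: 1.1°

Derivation:
apply F[0]=-2.334 → step 1: x=-0.000, v=-0.035, θ=-0.018, ω=0.098
apply F[1]=-0.858 → step 2: x=-0.001, v=-0.048, θ=-0.016, ω=0.127
apply F[2]=-0.233 → step 3: x=-0.002, v=-0.051, θ=-0.013, ω=0.128
apply F[3]=+0.025 → step 4: x=-0.003, v=-0.050, θ=-0.011, ω=0.117
apply F[4]=+0.128 → step 5: x=-0.004, v=-0.047, θ=-0.009, ω=0.104
apply F[5]=+0.164 → step 6: x=-0.005, v=-0.045, θ=-0.007, ω=0.091
apply F[6]=+0.172 → step 7: x=-0.006, v=-0.042, θ=-0.005, ω=0.078
apply F[7]=+0.169 → step 8: x=-0.007, v=-0.039, θ=-0.003, ω=0.067
apply F[8]=+0.161 → step 9: x=-0.007, v=-0.036, θ=-0.002, ω=0.057
apply F[9]=+0.153 → step 10: x=-0.008, v=-0.034, θ=-0.001, ω=0.048
apply F[10]=+0.145 → step 11: x=-0.009, v=-0.032, θ=-0.000, ω=0.041
apply F[11]=+0.137 → step 12: x=-0.009, v=-0.030, θ=0.000, ω=0.034
apply F[12]=+0.129 → step 13: x=-0.010, v=-0.028, θ=0.001, ω=0.029
apply F[13]=+0.122 → step 14: x=-0.011, v=-0.026, θ=0.002, ω=0.024
apply F[14]=+0.116 → step 15: x=-0.011, v=-0.024, θ=0.002, ω=0.020
apply F[15]=+0.110 → step 16: x=-0.012, v=-0.022, θ=0.002, ω=0.016
apply F[16]=+0.104 → step 17: x=-0.012, v=-0.021, θ=0.003, ω=0.013
apply F[17]=+0.099 → step 18: x=-0.012, v=-0.020, θ=0.003, ω=0.010
apply F[18]=+0.095 → step 19: x=-0.013, v=-0.018, θ=0.003, ω=0.008
apply F[19]=+0.091 → step 20: x=-0.013, v=-0.017, θ=0.003, ω=0.006
apply F[20]=+0.086 → step 21: x=-0.013, v=-0.016, θ=0.003, ω=0.004
apply F[21]=+0.082 → step 22: x=-0.014, v=-0.015, θ=0.003, ω=0.003
apply F[22]=+0.079 → step 23: x=-0.014, v=-0.014, θ=0.003, ω=0.002
apply F[23]=+0.076 → step 24: x=-0.014, v=-0.013, θ=0.003, ω=0.001
apply F[24]=+0.073 → step 25: x=-0.015, v=-0.012, θ=0.003, ω=-0.000
apply F[25]=+0.069 → step 26: x=-0.015, v=-0.011, θ=0.003, ω=-0.001
apply F[26]=+0.066 → step 27: x=-0.015, v=-0.010, θ=0.003, ω=-0.002
apply F[27]=+0.064 → step 28: x=-0.015, v=-0.009, θ=0.003, ω=-0.002
apply F[28]=+0.062 → step 29: x=-0.015, v=-0.008, θ=0.003, ω=-0.003
apply F[29]=+0.059 → step 30: x=-0.015, v=-0.007, θ=0.003, ω=-0.003
apply F[30]=+0.056 → step 31: x=-0.016, v=-0.007, θ=0.003, ω=-0.003
apply F[31]=+0.054 → step 32: x=-0.016, v=-0.006, θ=0.003, ω=-0.004
apply F[32]=+0.052 → step 33: x=-0.016, v=-0.005, θ=0.003, ω=-0.004
Max |angle| over trajectory = 0.019 rad = 1.1°.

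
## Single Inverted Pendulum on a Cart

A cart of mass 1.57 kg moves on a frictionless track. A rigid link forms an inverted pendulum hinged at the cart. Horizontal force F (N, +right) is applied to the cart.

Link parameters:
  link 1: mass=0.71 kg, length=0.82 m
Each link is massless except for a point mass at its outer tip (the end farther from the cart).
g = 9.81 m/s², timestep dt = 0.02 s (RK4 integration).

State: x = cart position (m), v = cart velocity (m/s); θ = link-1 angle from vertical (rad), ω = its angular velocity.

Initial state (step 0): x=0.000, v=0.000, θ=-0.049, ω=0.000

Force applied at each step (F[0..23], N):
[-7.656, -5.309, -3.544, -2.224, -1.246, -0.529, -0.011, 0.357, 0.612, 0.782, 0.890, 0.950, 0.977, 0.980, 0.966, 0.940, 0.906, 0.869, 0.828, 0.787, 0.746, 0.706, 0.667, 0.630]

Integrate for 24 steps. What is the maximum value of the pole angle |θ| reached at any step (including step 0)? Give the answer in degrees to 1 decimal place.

Answer: 2.8°

Derivation:
apply F[0]=-7.656 → step 1: x=-0.001, v=-0.093, θ=-0.048, ω=0.102
apply F[1]=-5.309 → step 2: x=-0.003, v=-0.157, θ=-0.045, ω=0.168
apply F[2]=-3.544 → step 3: x=-0.007, v=-0.198, θ=-0.042, ω=0.208
apply F[3]=-2.224 → step 4: x=-0.011, v=-0.223, θ=-0.037, ω=0.229
apply F[4]=-1.246 → step 5: x=-0.016, v=-0.235, θ=-0.033, ω=0.236
apply F[5]=-0.529 → step 6: x=-0.021, v=-0.240, θ=-0.028, ω=0.234
apply F[6]=-0.011 → step 7: x=-0.025, v=-0.237, θ=-0.023, ω=0.225
apply F[7]=+0.357 → step 8: x=-0.030, v=-0.231, θ=-0.019, ω=0.212
apply F[8]=+0.612 → step 9: x=-0.034, v=-0.222, θ=-0.015, ω=0.197
apply F[9]=+0.782 → step 10: x=-0.039, v=-0.211, θ=-0.011, ω=0.180
apply F[10]=+0.890 → step 11: x=-0.043, v=-0.198, θ=-0.008, ω=0.163
apply F[11]=+0.950 → step 12: x=-0.047, v=-0.186, θ=-0.005, ω=0.146
apply F[12]=+0.977 → step 13: x=-0.050, v=-0.173, θ=-0.002, ω=0.130
apply F[13]=+0.980 → step 14: x=-0.054, v=-0.161, θ=0.001, ω=0.115
apply F[14]=+0.966 → step 15: x=-0.057, v=-0.148, θ=0.003, ω=0.100
apply F[15]=+0.940 → step 16: x=-0.060, v=-0.137, θ=0.005, ω=0.087
apply F[16]=+0.906 → step 17: x=-0.062, v=-0.126, θ=0.006, ω=0.075
apply F[17]=+0.869 → step 18: x=-0.065, v=-0.115, θ=0.008, ω=0.064
apply F[18]=+0.828 → step 19: x=-0.067, v=-0.105, θ=0.009, ω=0.054
apply F[19]=+0.787 → step 20: x=-0.069, v=-0.096, θ=0.010, ω=0.045
apply F[20]=+0.746 → step 21: x=-0.071, v=-0.088, θ=0.011, ω=0.037
apply F[21]=+0.706 → step 22: x=-0.072, v=-0.080, θ=0.011, ω=0.030
apply F[22]=+0.667 → step 23: x=-0.074, v=-0.072, θ=0.012, ω=0.023
apply F[23]=+0.630 → step 24: x=-0.075, v=-0.065, θ=0.012, ω=0.018
Max |angle| over trajectory = 0.049 rad = 2.8°.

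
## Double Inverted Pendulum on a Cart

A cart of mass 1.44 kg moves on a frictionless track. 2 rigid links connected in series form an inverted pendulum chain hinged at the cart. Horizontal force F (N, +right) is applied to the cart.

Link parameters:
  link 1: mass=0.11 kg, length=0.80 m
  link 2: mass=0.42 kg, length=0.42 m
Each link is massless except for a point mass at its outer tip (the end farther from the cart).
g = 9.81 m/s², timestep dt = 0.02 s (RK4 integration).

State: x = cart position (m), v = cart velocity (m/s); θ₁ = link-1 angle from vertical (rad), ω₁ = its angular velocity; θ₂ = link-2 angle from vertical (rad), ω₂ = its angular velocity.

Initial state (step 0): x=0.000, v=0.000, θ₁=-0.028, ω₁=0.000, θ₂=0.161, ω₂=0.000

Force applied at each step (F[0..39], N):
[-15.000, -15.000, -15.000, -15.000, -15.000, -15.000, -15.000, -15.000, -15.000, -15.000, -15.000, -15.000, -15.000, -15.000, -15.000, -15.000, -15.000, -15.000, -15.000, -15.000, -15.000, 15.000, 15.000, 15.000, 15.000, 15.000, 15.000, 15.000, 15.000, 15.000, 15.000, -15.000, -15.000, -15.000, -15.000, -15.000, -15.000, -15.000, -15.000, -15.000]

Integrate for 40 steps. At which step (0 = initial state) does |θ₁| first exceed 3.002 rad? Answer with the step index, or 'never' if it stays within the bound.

Answer: never

Derivation:
apply F[0]=-15.000 → step 1: x=-0.002, v=-0.207, θ₁=-0.027, ω₁=0.094, θ₂=0.165, ω₂=0.384
apply F[1]=-15.000 → step 2: x=-0.008, v=-0.413, θ₁=-0.024, ω₁=0.189, θ₂=0.176, ω₂=0.772
apply F[2]=-15.000 → step 3: x=-0.019, v=-0.620, θ₁=-0.020, ω₁=0.283, θ₂=0.196, ω₂=1.165
apply F[3]=-15.000 → step 4: x=-0.033, v=-0.828, θ₁=-0.013, ω₁=0.380, θ₂=0.223, ω₂=1.565
apply F[4]=-15.000 → step 5: x=-0.052, v=-1.035, θ₁=-0.004, ω₁=0.483, θ₂=0.258, ω₂=1.965
apply F[5]=-15.000 → step 6: x=-0.074, v=-1.244, θ₁=0.007, ω₁=0.596, θ₂=0.302, ω₂=2.360
apply F[6]=-15.000 → step 7: x=-0.101, v=-1.453, θ₁=0.020, ω₁=0.728, θ₂=0.353, ω₂=2.736
apply F[7]=-15.000 → step 8: x=-0.133, v=-1.662, θ₁=0.036, ω₁=0.886, θ₂=0.411, ω₂=3.082
apply F[8]=-15.000 → step 9: x=-0.168, v=-1.871, θ₁=0.055, ω₁=1.077, θ₂=0.476, ω₂=3.383
apply F[9]=-15.000 → step 10: x=-0.207, v=-2.081, θ₁=0.079, ω₁=1.307, θ₂=0.546, ω₂=3.629
apply F[10]=-15.000 → step 11: x=-0.251, v=-2.290, θ₁=0.108, ω₁=1.579, θ₂=0.620, ω₂=3.807
apply F[11]=-15.000 → step 12: x=-0.299, v=-2.499, θ₁=0.143, ω₁=1.895, θ₂=0.698, ω₂=3.910
apply F[12]=-15.000 → step 13: x=-0.351, v=-2.708, θ₁=0.184, ω₁=2.256, θ₂=0.776, ω₂=3.924
apply F[13]=-15.000 → step 14: x=-0.407, v=-2.915, θ₁=0.233, ω₁=2.662, θ₂=0.854, ω₂=3.836
apply F[14]=-15.000 → step 15: x=-0.468, v=-3.121, θ₁=0.291, ω₁=3.113, θ₂=0.929, ω₂=3.626
apply F[15]=-15.000 → step 16: x=-0.532, v=-3.323, θ₁=0.358, ω₁=3.609, θ₂=0.998, ω₂=3.270
apply F[16]=-15.000 → step 17: x=-0.601, v=-3.520, θ₁=0.436, ω₁=4.156, θ₂=1.058, ω₂=2.732
apply F[17]=-15.000 → step 18: x=-0.673, v=-3.708, θ₁=0.525, ω₁=4.767, θ₂=1.106, ω₂=1.968
apply F[18]=-15.000 → step 19: x=-0.749, v=-3.881, θ₁=0.627, ω₁=5.466, θ₂=1.135, ω₂=0.913
apply F[19]=-15.000 → step 20: x=-0.828, v=-4.023, θ₁=0.744, ω₁=6.289, θ₂=1.140, ω₂=-0.505
apply F[20]=-15.000 → step 21: x=-0.909, v=-4.101, θ₁=0.879, ω₁=7.214, θ₂=1.113, ω₂=-2.212
apply F[21]=+15.000 → step 22: x=-0.988, v=-3.749, θ₁=1.026, ω₁=7.460, θ₂=1.060, ω₂=-2.927
apply F[22]=+15.000 → step 23: x=-1.059, v=-3.378, θ₁=1.175, ω₁=7.306, θ₂=1.003, ω₂=-2.545
apply F[23]=+15.000 → step 24: x=-1.123, v=-3.042, θ₁=1.317, ω₁=6.964, θ₂=0.963, ω₂=-1.468
apply F[24]=+15.000 → step 25: x=-1.181, v=-2.743, θ₁=1.454, ω₁=6.681, θ₂=0.945, ω₂=-0.269
apply F[25]=+15.000 → step 26: x=-1.233, v=-2.464, θ₁=1.585, ω₁=6.492, θ₂=0.952, ω₂=0.919
apply F[26]=+15.000 → step 27: x=-1.280, v=-2.195, θ₁=1.714, ω₁=6.362, θ₂=0.982, ω₂=2.123
apply F[27]=+15.000 → step 28: x=-1.321, v=-1.929, θ₁=1.840, ω₁=6.246, θ₂=1.037, ω₂=3.393
apply F[28]=+15.000 → step 29: x=-1.357, v=-1.664, θ₁=1.963, ω₁=6.096, θ₂=1.119, ω₂=4.766
apply F[29]=+15.000 → step 30: x=-1.387, v=-1.398, θ₁=2.083, ω₁=5.857, θ₂=1.229, ω₂=6.277
apply F[30]=+15.000 → step 31: x=-1.413, v=-1.128, θ₁=2.197, ω₁=5.461, θ₂=1.371, ω₂=7.972
apply F[31]=-15.000 → step 32: x=-1.436, v=-1.238, θ₁=2.294, ω₁=4.226, θ₂=1.558, ω₂=10.777
apply F[32]=-15.000 → step 33: x=-1.462, v=-1.312, θ₁=2.362, ω₁=2.417, θ₂=1.806, ω₂=14.245
apply F[33]=-15.000 → step 34: x=-1.488, v=-1.225, θ₁=2.385, ω₁=-0.121, θ₂=2.139, ω₂=19.221
apply F[34]=-15.000 → step 35: x=-1.508, v=-0.794, θ₁=2.375, ω₁=-0.073, θ₂=2.548, ω₂=20.165
apply F[35]=-15.000 → step 36: x=-1.522, v=-0.637, θ₁=2.405, ω₁=3.107, θ₂=2.900, ω₂=14.959
apply F[36]=-15.000 → step 37: x=-1.535, v=-0.691, θ₁=2.492, ω₁=5.393, θ₂=3.156, ω₂=10.840
apply F[37]=-15.000 → step 38: x=-1.550, v=-0.798, θ₁=2.617, ω₁=7.012, θ₂=3.337, ω₂=7.210
apply F[38]=-15.000 → step 39: x=-1.567, v=-0.925, θ₁=2.770, ω₁=8.340, θ₂=3.444, ω₂=3.416
apply F[39]=-15.000 → step 40: x=-1.587, v=-1.063, θ₁=2.951, ω₁=9.810, θ₂=3.468, ω₂=-1.112
max |θ₁| = 2.951 ≤ 3.002 over all 41 states.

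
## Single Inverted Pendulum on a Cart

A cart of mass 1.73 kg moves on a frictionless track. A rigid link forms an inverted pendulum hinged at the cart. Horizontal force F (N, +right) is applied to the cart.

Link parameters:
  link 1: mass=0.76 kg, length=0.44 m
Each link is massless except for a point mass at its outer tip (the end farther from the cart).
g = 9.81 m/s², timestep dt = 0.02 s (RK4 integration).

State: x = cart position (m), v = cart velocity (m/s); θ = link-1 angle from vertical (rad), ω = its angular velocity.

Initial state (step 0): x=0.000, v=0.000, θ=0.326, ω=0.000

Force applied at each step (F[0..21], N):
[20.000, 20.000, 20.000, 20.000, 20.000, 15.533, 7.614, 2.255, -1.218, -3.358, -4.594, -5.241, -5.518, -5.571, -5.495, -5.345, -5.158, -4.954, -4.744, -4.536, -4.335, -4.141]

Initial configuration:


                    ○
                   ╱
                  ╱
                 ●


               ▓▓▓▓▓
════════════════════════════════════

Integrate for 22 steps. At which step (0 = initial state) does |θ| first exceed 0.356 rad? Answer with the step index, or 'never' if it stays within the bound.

apply F[0]=+20.000 → step 1: x=0.002, v=0.196, θ=0.323, ω=-0.280
apply F[1]=+20.000 → step 2: x=0.008, v=0.394, θ=0.315, ω=-0.566
apply F[2]=+20.000 → step 3: x=0.018, v=0.592, θ=0.300, ω=-0.861
apply F[3]=+20.000 → step 4: x=0.032, v=0.794, θ=0.280, ω=-1.172
apply F[4]=+20.000 → step 5: x=0.049, v=0.999, θ=0.253, ω=-1.503
apply F[5]=+15.533 → step 6: x=0.071, v=1.157, θ=0.221, ω=-1.748
apply F[6]=+7.614 → step 7: x=0.095, v=1.229, θ=0.185, ω=-1.819
apply F[7]=+2.255 → step 8: x=0.120, v=1.243, θ=0.149, ω=-1.775
apply F[8]=-1.218 → step 9: x=0.144, v=1.219, θ=0.115, ω=-1.663
apply F[9]=-3.358 → step 10: x=0.168, v=1.173, θ=0.083, ω=-1.515
apply F[10]=-4.594 → step 11: x=0.191, v=1.115, θ=0.055, ω=-1.352
apply F[11]=-5.241 → step 12: x=0.213, v=1.051, θ=0.029, ω=-1.188
apply F[12]=-5.518 → step 13: x=0.233, v=0.986, θ=0.007, ω=-1.032
apply F[13]=-5.571 → step 14: x=0.252, v=0.922, θ=-0.012, ω=-0.887
apply F[14]=-5.495 → step 15: x=0.270, v=0.860, θ=-0.028, ω=-0.756
apply F[15]=-5.345 → step 16: x=0.287, v=0.801, θ=-0.042, ω=-0.638
apply F[16]=-5.158 → step 17: x=0.302, v=0.746, θ=-0.054, ω=-0.534
apply F[17]=-4.954 → step 18: x=0.316, v=0.693, θ=-0.064, ω=-0.442
apply F[18]=-4.744 → step 19: x=0.330, v=0.644, θ=-0.072, ω=-0.361
apply F[19]=-4.536 → step 20: x=0.342, v=0.599, θ=-0.078, ω=-0.291
apply F[20]=-4.335 → step 21: x=0.354, v=0.555, θ=-0.084, ω=-0.229
apply F[21]=-4.141 → step 22: x=0.364, v=0.515, θ=-0.088, ω=-0.176
max |θ| = 0.326 ≤ 0.356 over all 23 states.

Answer: never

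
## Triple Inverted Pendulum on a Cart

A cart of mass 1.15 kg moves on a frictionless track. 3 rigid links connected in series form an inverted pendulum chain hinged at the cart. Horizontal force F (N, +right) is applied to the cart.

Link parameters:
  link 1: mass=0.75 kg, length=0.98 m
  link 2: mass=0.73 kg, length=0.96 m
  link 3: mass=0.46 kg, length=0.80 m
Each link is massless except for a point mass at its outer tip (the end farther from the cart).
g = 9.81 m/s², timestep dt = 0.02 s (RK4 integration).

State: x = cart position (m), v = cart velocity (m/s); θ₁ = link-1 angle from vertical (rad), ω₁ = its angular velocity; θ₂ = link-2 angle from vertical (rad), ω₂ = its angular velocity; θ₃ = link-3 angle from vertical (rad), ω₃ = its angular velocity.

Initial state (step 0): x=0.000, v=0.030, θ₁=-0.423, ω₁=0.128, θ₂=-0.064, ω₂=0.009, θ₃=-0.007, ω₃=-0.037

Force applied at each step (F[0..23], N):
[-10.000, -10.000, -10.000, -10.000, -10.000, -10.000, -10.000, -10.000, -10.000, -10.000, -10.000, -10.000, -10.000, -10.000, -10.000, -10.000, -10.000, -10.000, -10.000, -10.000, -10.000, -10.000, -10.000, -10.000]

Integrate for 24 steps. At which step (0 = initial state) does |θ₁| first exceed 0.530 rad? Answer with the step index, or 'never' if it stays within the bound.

Answer: 11

Derivation:
apply F[0]=-10.000 → step 1: x=0.000, v=-0.027, θ₁=-0.422, ω₁=0.009, θ₂=-0.062, ω₂=0.163, θ₃=-0.008, ω₃=-0.019
apply F[1]=-10.000 → step 2: x=-0.001, v=-0.085, θ₁=-0.423, ω₁=-0.109, θ₂=-0.057, ω₂=0.318, θ₃=-0.008, ω₃=-0.002
apply F[2]=-10.000 → step 3: x=-0.003, v=-0.143, θ₁=-0.426, ω₁=-0.227, θ₂=-0.050, ω₂=0.475, θ₃=-0.008, ω₃=0.012
apply F[3]=-10.000 → step 4: x=-0.007, v=-0.204, θ₁=-0.432, ω₁=-0.344, θ₂=-0.038, ω₂=0.636, θ₃=-0.007, ω₃=0.023
apply F[4]=-10.000 → step 5: x=-0.012, v=-0.266, θ₁=-0.440, ω₁=-0.460, θ₂=-0.024, ω₂=0.800, θ₃=-0.007, ω₃=0.030
apply F[5]=-10.000 → step 6: x=-0.017, v=-0.331, θ₁=-0.450, ω₁=-0.574, θ₂=-0.006, ω₂=0.967, θ₃=-0.006, ω₃=0.033
apply F[6]=-10.000 → step 7: x=-0.025, v=-0.399, θ₁=-0.463, ω₁=-0.686, θ₂=0.015, ω₂=1.138, θ₃=-0.005, ω₃=0.030
apply F[7]=-10.000 → step 8: x=-0.033, v=-0.471, θ₁=-0.477, ω₁=-0.792, θ₂=0.039, ω₂=1.311, θ₃=-0.005, ω₃=0.024
apply F[8]=-10.000 → step 9: x=-0.044, v=-0.548, θ₁=-0.494, ω₁=-0.893, θ₂=0.067, ω₂=1.485, θ₃=-0.005, ω₃=0.013
apply F[9]=-10.000 → step 10: x=-0.055, v=-0.629, θ₁=-0.513, ω₁=-0.985, θ₂=0.099, ω₂=1.659, θ₃=-0.004, ω₃=-0.000
apply F[10]=-10.000 → step 11: x=-0.069, v=-0.715, θ₁=-0.534, ω₁=-1.068, θ₂=0.133, ω₂=1.832, θ₃=-0.005, ω₃=-0.015
apply F[11]=-10.000 → step 12: x=-0.084, v=-0.806, θ₁=-0.556, ω₁=-1.140, θ₂=0.172, ω₂=2.001, θ₃=-0.005, ω₃=-0.030
apply F[12]=-10.000 → step 13: x=-0.101, v=-0.901, θ₁=-0.579, ω₁=-1.199, θ₂=0.213, ω₂=2.166, θ₃=-0.006, ω₃=-0.042
apply F[13]=-10.000 → step 14: x=-0.120, v=-1.000, θ₁=-0.604, ω₁=-1.247, θ₂=0.258, ω₂=2.326, θ₃=-0.007, ω₃=-0.050
apply F[14]=-10.000 → step 15: x=-0.141, v=-1.102, θ₁=-0.629, ω₁=-1.281, θ₂=0.306, ω₂=2.482, θ₃=-0.008, ω₃=-0.051
apply F[15]=-10.000 → step 16: x=-0.164, v=-1.206, θ₁=-0.655, ω₁=-1.303, θ₂=0.358, ω₂=2.634, θ₃=-0.009, ω₃=-0.045
apply F[16]=-10.000 → step 17: x=-0.189, v=-1.311, θ₁=-0.681, ω₁=-1.312, θ₂=0.412, ω₂=2.782, θ₃=-0.009, ω₃=-0.028
apply F[17]=-10.000 → step 18: x=-0.217, v=-1.417, θ₁=-0.707, ω₁=-1.310, θ₂=0.469, ω₂=2.928, θ₃=-0.010, ω₃=0.001
apply F[18]=-10.000 → step 19: x=-0.246, v=-1.522, θ₁=-0.733, ω₁=-1.296, θ₂=0.529, ω₂=3.072, θ₃=-0.009, ω₃=0.044
apply F[19]=-10.000 → step 20: x=-0.278, v=-1.626, θ₁=-0.759, ω₁=-1.271, θ₂=0.592, ω₂=3.217, θ₃=-0.008, ω₃=0.102
apply F[20]=-10.000 → step 21: x=-0.311, v=-1.726, θ₁=-0.784, ω₁=-1.235, θ₂=0.658, ω₂=3.363, θ₃=-0.005, ω₃=0.179
apply F[21]=-10.000 → step 22: x=-0.347, v=-1.822, θ₁=-0.808, ω₁=-1.189, θ₂=0.726, ω₂=3.512, θ₃=-0.001, ω₃=0.277
apply F[22]=-10.000 → step 23: x=-0.384, v=-1.912, θ₁=-0.832, ω₁=-1.132, θ₂=0.798, ω₂=3.665, θ₃=0.006, ω₃=0.399
apply F[23]=-10.000 → step 24: x=-0.423, v=-1.995, θ₁=-0.854, ω₁=-1.066, θ₂=0.873, ω₂=3.825, θ₃=0.016, ω₃=0.547
|θ₁| = 0.534 > 0.530 first at step 11.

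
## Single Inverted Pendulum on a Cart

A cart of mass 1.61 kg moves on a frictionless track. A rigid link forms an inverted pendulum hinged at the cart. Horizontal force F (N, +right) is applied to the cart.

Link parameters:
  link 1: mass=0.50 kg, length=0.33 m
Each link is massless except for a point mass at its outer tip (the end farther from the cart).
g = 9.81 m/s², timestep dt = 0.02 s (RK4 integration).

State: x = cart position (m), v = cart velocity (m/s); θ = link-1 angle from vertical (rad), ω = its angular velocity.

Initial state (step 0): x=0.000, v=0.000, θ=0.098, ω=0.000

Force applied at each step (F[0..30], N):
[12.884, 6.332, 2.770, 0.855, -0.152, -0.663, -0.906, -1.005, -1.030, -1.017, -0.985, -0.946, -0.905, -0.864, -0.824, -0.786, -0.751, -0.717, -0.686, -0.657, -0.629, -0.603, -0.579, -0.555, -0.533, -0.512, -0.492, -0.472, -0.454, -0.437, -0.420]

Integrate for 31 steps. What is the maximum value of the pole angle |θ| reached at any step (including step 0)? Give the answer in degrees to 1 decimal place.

Answer: 5.6°

Derivation:
apply F[0]=+12.884 → step 1: x=0.002, v=0.154, θ=0.094, ω=-0.406
apply F[1]=+6.332 → step 2: x=0.005, v=0.227, θ=0.084, ω=-0.574
apply F[2]=+2.770 → step 3: x=0.010, v=0.257, θ=0.072, ω=-0.617
apply F[3]=+0.855 → step 4: x=0.015, v=0.263, θ=0.060, ω=-0.598
apply F[4]=-0.152 → step 5: x=0.021, v=0.258, θ=0.049, ω=-0.550
apply F[5]=-0.663 → step 6: x=0.026, v=0.247, θ=0.038, ω=-0.491
apply F[6]=-0.906 → step 7: x=0.030, v=0.234, θ=0.029, ω=-0.431
apply F[7]=-1.005 → step 8: x=0.035, v=0.220, θ=0.021, ω=-0.374
apply F[8]=-1.030 → step 9: x=0.039, v=0.206, θ=0.014, ω=-0.322
apply F[9]=-1.017 → step 10: x=0.043, v=0.193, θ=0.008, ω=-0.275
apply F[10]=-0.985 → step 11: x=0.047, v=0.180, θ=0.003, ω=-0.234
apply F[11]=-0.946 → step 12: x=0.050, v=0.168, θ=-0.001, ω=-0.197
apply F[12]=-0.905 → step 13: x=0.054, v=0.157, θ=-0.005, ω=-0.166
apply F[13]=-0.864 → step 14: x=0.057, v=0.147, θ=-0.008, ω=-0.138
apply F[14]=-0.824 → step 15: x=0.060, v=0.137, θ=-0.010, ω=-0.115
apply F[15]=-0.786 → step 16: x=0.062, v=0.128, θ=-0.013, ω=-0.094
apply F[16]=-0.751 → step 17: x=0.065, v=0.120, θ=-0.014, ω=-0.076
apply F[17]=-0.717 → step 18: x=0.067, v=0.112, θ=-0.016, ω=-0.061
apply F[18]=-0.686 → step 19: x=0.069, v=0.104, θ=-0.017, ω=-0.048
apply F[19]=-0.657 → step 20: x=0.071, v=0.097, θ=-0.018, ω=-0.036
apply F[20]=-0.629 → step 21: x=0.073, v=0.090, θ=-0.018, ω=-0.027
apply F[21]=-0.603 → step 22: x=0.075, v=0.084, θ=-0.019, ω=-0.018
apply F[22]=-0.579 → step 23: x=0.076, v=0.078, θ=-0.019, ω=-0.011
apply F[23]=-0.555 → step 24: x=0.078, v=0.072, θ=-0.019, ω=-0.005
apply F[24]=-0.533 → step 25: x=0.079, v=0.067, θ=-0.019, ω=0.000
apply F[25]=-0.512 → step 26: x=0.081, v=0.062, θ=-0.019, ω=0.005
apply F[26]=-0.492 → step 27: x=0.082, v=0.057, θ=-0.019, ω=0.008
apply F[27]=-0.472 → step 28: x=0.083, v=0.052, θ=-0.019, ω=0.011
apply F[28]=-0.454 → step 29: x=0.084, v=0.047, θ=-0.019, ω=0.014
apply F[29]=-0.437 → step 30: x=0.085, v=0.043, θ=-0.018, ω=0.016
apply F[30]=-0.420 → step 31: x=0.086, v=0.039, θ=-0.018, ω=0.018
Max |angle| over trajectory = 0.098 rad = 5.6°.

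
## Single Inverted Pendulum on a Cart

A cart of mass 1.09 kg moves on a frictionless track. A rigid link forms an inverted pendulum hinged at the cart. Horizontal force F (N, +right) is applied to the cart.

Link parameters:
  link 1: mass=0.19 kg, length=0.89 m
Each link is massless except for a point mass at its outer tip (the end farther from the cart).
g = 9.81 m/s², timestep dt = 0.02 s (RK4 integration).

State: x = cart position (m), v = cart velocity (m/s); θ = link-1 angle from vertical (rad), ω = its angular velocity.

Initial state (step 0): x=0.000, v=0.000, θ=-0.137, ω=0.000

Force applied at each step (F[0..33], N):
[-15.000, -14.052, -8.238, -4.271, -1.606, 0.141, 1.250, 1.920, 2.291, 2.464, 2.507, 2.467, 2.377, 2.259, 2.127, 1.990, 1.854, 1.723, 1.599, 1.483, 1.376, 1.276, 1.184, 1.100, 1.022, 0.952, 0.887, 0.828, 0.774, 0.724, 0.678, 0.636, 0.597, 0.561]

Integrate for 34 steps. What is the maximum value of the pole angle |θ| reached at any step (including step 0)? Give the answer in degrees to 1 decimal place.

apply F[0]=-15.000 → step 1: x=-0.003, v=-0.270, θ=-0.134, ω=0.270
apply F[1]=-14.052 → step 2: x=-0.011, v=-0.523, θ=-0.126, ω=0.523
apply F[2]=-8.238 → step 3: x=-0.023, v=-0.669, θ=-0.115, ω=0.660
apply F[3]=-4.271 → step 4: x=-0.037, v=-0.744, θ=-0.101, ω=0.720
apply F[4]=-1.606 → step 5: x=-0.052, v=-0.770, θ=-0.086, ω=0.729
apply F[5]=+0.141 → step 6: x=-0.067, v=-0.765, θ=-0.072, ω=0.706
apply F[6]=+1.250 → step 7: x=-0.082, v=-0.740, θ=-0.058, ω=0.664
apply F[7]=+1.920 → step 8: x=-0.097, v=-0.703, θ=-0.045, ω=0.611
apply F[8]=+2.291 → step 9: x=-0.110, v=-0.660, θ=-0.034, ω=0.553
apply F[9]=+2.464 → step 10: x=-0.123, v=-0.614, θ=-0.023, ω=0.495
apply F[10]=+2.507 → step 11: x=-0.135, v=-0.567, θ=-0.014, ω=0.439
apply F[11]=+2.467 → step 12: x=-0.146, v=-0.522, θ=-0.006, ω=0.385
apply F[12]=+2.377 → step 13: x=-0.156, v=-0.478, θ=0.001, ω=0.336
apply F[13]=+2.259 → step 14: x=-0.165, v=-0.437, θ=0.008, ω=0.291
apply F[14]=+2.127 → step 15: x=-0.173, v=-0.398, θ=0.013, ω=0.249
apply F[15]=+1.990 → step 16: x=-0.181, v=-0.362, θ=0.018, ω=0.212
apply F[16]=+1.854 → step 17: x=-0.188, v=-0.329, θ=0.022, ω=0.179
apply F[17]=+1.723 → step 18: x=-0.194, v=-0.298, θ=0.025, ω=0.150
apply F[18]=+1.599 → step 19: x=-0.200, v=-0.269, θ=0.028, ω=0.124
apply F[19]=+1.483 → step 20: x=-0.205, v=-0.243, θ=0.030, ω=0.101
apply F[20]=+1.376 → step 21: x=-0.209, v=-0.219, θ=0.032, ω=0.080
apply F[21]=+1.276 → step 22: x=-0.214, v=-0.197, θ=0.033, ω=0.062
apply F[22]=+1.184 → step 23: x=-0.217, v=-0.176, θ=0.034, ω=0.047
apply F[23]=+1.100 → step 24: x=-0.221, v=-0.157, θ=0.035, ω=0.033
apply F[24]=+1.022 → step 25: x=-0.224, v=-0.140, θ=0.036, ω=0.021
apply F[25]=+0.952 → step 26: x=-0.226, v=-0.123, θ=0.036, ω=0.011
apply F[26]=+0.887 → step 27: x=-0.229, v=-0.108, θ=0.036, ω=0.002
apply F[27]=+0.828 → step 28: x=-0.231, v=-0.094, θ=0.036, ω=-0.006
apply F[28]=+0.774 → step 29: x=-0.232, v=-0.081, θ=0.036, ω=-0.013
apply F[29]=+0.724 → step 30: x=-0.234, v=-0.069, θ=0.035, ω=-0.019
apply F[30]=+0.678 → step 31: x=-0.235, v=-0.058, θ=0.035, ω=-0.023
apply F[31]=+0.636 → step 32: x=-0.236, v=-0.048, θ=0.034, ω=-0.028
apply F[32]=+0.597 → step 33: x=-0.237, v=-0.038, θ=0.034, ω=-0.031
apply F[33]=+0.561 → step 34: x=-0.238, v=-0.029, θ=0.033, ω=-0.034
Max |angle| over trajectory = 0.137 rad = 7.8°.

Answer: 7.8°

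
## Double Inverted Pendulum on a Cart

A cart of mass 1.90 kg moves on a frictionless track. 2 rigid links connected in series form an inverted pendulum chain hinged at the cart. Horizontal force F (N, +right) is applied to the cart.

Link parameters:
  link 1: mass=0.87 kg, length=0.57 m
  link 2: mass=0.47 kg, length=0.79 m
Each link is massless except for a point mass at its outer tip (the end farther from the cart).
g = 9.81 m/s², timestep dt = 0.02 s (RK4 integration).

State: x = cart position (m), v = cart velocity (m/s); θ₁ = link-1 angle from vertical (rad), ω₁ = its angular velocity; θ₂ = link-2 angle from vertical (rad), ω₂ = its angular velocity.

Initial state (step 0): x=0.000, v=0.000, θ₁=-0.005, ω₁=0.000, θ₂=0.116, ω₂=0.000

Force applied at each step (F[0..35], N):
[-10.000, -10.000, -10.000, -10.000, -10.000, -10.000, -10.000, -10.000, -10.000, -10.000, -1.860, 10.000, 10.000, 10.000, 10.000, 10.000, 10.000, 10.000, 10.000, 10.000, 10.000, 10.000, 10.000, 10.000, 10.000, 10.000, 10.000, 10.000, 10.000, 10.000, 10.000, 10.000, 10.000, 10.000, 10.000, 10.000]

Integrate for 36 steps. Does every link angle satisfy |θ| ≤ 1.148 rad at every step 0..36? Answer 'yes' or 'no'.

apply F[0]=-10.000 → step 1: x=-0.001, v=-0.105, θ₁=-0.003, ω₁=0.160, θ₂=0.116, ω₂=0.046
apply F[1]=-10.000 → step 2: x=-0.004, v=-0.210, θ₁=0.001, ω₁=0.322, θ₂=0.118, ω₂=0.090
apply F[2]=-10.000 → step 3: x=-0.009, v=-0.316, θ₁=0.010, ω₁=0.489, θ₂=0.120, ω₂=0.133
apply F[3]=-10.000 → step 4: x=-0.017, v=-0.423, θ₁=0.021, ω₁=0.664, θ₂=0.123, ω₂=0.172
apply F[4]=-10.000 → step 5: x=-0.026, v=-0.532, θ₁=0.036, ω₁=0.848, θ₂=0.127, ω₂=0.207
apply F[5]=-10.000 → step 6: x=-0.038, v=-0.643, θ₁=0.055, ω₁=1.044, θ₂=0.131, ω₂=0.237
apply F[6]=-10.000 → step 7: x=-0.052, v=-0.756, θ₁=0.078, ω₁=1.254, θ₂=0.136, ω₂=0.259
apply F[7]=-10.000 → step 8: x=-0.068, v=-0.872, θ₁=0.105, ω₁=1.480, θ₂=0.142, ω₂=0.274
apply F[8]=-10.000 → step 9: x=-0.087, v=-0.990, θ₁=0.137, ω₁=1.724, θ₂=0.147, ω₂=0.281
apply F[9]=-10.000 → step 10: x=-0.108, v=-1.110, θ₁=0.174, ω₁=1.986, θ₂=0.153, ω₂=0.280
apply F[10]=-1.860 → step 11: x=-0.131, v=-1.148, θ₁=0.215, ω₁=2.123, θ₂=0.158, ω₂=0.270
apply F[11]=+10.000 → step 12: x=-0.153, v=-1.069, θ₁=0.257, ω₁=2.080, θ₂=0.164, ω₂=0.247
apply F[12]=+10.000 → step 13: x=-0.173, v=-0.995, θ₁=0.299, ω₁=2.065, θ₂=0.168, ω₂=0.212
apply F[13]=+10.000 → step 14: x=-0.193, v=-0.924, θ₁=0.340, ω₁=2.078, θ₂=0.172, ω₂=0.166
apply F[14]=+10.000 → step 15: x=-0.210, v=-0.857, θ₁=0.382, ω₁=2.117, θ₂=0.175, ω₂=0.110
apply F[15]=+10.000 → step 16: x=-0.227, v=-0.793, θ₁=0.425, ω₁=2.179, θ₂=0.176, ω₂=0.045
apply F[16]=+10.000 → step 17: x=-0.242, v=-0.731, θ₁=0.469, ω₁=2.265, θ₂=0.177, ω₂=-0.029
apply F[17]=+10.000 → step 18: x=-0.256, v=-0.670, θ₁=0.516, ω₁=2.371, θ₂=0.175, ω₂=-0.110
apply F[18]=+10.000 → step 19: x=-0.269, v=-0.610, θ₁=0.564, ω₁=2.495, θ₂=0.172, ω₂=-0.196
apply F[19]=+10.000 → step 20: x=-0.281, v=-0.548, θ₁=0.616, ω₁=2.637, θ₂=0.167, ω₂=-0.285
apply F[20]=+10.000 → step 21: x=-0.291, v=-0.485, θ₁=0.670, ω₁=2.792, θ₂=0.161, ω₂=-0.374
apply F[21]=+10.000 → step 22: x=-0.300, v=-0.419, θ₁=0.727, ω₁=2.959, θ₂=0.152, ω₂=-0.460
apply F[22]=+10.000 → step 23: x=-0.308, v=-0.348, θ₁=0.788, ω₁=3.135, θ₂=0.142, ω₂=-0.539
apply F[23]=+10.000 → step 24: x=-0.314, v=-0.272, θ₁=0.853, ω₁=3.321, θ₂=0.131, ω₂=-0.609
apply F[24]=+10.000 → step 25: x=-0.318, v=-0.190, θ₁=0.921, ω₁=3.513, θ₂=0.118, ω₂=-0.666
apply F[25]=+10.000 → step 26: x=-0.321, v=-0.100, θ₁=0.993, ω₁=3.714, θ₂=0.104, ω₂=-0.706
apply F[26]=+10.000 → step 27: x=-0.322, v=-0.002, θ₁=1.070, ω₁=3.923, θ₂=0.090, ω₂=-0.725
apply F[27]=+10.000 → step 28: x=-0.321, v=0.104, θ₁=1.150, ω₁=4.142, θ₂=0.075, ω₂=-0.721
apply F[28]=+10.000 → step 29: x=-0.318, v=0.222, θ₁=1.236, ω₁=4.375, θ₂=0.061, ω₂=-0.688
apply F[29]=+10.000 → step 30: x=-0.312, v=0.351, θ₁=1.326, ω₁=4.626, θ₂=0.048, ω₂=-0.624
apply F[30]=+10.000 → step 31: x=-0.304, v=0.493, θ₁=1.421, ω₁=4.899, θ₂=0.037, ω₂=-0.523
apply F[31]=+10.000 → step 32: x=-0.293, v=0.651, θ₁=1.522, ω₁=5.203, θ₂=0.028, ω₂=-0.378
apply F[32]=+10.000 → step 33: x=-0.278, v=0.827, θ₁=1.629, ω₁=5.546, θ₂=0.022, ω₂=-0.183
apply F[33]=+10.000 → step 34: x=-0.259, v=1.024, θ₁=1.744, ω₁=5.940, θ₂=0.021, ω₂=0.072
apply F[34]=+10.000 → step 35: x=-0.237, v=1.247, θ₁=1.867, ω₁=6.400, θ₂=0.025, ω₂=0.401
apply F[35]=+10.000 → step 36: x=-0.209, v=1.502, θ₁=2.000, ω₁=6.943, θ₂=0.037, ω₂=0.819
Max |angle| over trajectory = 2.000 rad; bound = 1.148 → exceeded.

Answer: no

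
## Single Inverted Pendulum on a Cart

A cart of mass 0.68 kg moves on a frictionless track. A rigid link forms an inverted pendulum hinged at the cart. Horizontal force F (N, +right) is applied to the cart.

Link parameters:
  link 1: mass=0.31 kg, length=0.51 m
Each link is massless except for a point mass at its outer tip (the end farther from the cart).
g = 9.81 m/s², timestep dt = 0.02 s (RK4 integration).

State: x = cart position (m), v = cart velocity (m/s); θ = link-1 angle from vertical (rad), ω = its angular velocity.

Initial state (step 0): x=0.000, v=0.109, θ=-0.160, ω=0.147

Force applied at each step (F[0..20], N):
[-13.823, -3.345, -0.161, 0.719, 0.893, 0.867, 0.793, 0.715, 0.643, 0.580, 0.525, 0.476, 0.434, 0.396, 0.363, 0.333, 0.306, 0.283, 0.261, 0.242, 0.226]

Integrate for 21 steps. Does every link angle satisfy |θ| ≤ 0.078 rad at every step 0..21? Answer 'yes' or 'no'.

apply F[0]=-13.823 → step 1: x=-0.002, v=-0.280, θ=-0.150, ω=0.840
apply F[1]=-3.345 → step 2: x=-0.008, v=-0.365, θ=-0.132, ω=0.952
apply F[2]=-0.161 → step 3: x=-0.015, v=-0.360, θ=-0.114, ω=0.894
apply F[3]=+0.719 → step 4: x=-0.022, v=-0.330, θ=-0.097, ω=0.795
apply F[4]=+0.893 → step 5: x=-0.029, v=-0.296, θ=-0.082, ω=0.695
apply F[5]=+0.867 → step 6: x=-0.034, v=-0.264, θ=-0.069, ω=0.603
apply F[6]=+0.793 → step 7: x=-0.039, v=-0.235, θ=-0.058, ω=0.522
apply F[7]=+0.715 → step 8: x=-0.044, v=-0.209, θ=-0.048, ω=0.452
apply F[8]=+0.643 → step 9: x=-0.048, v=-0.187, θ=-0.040, ω=0.390
apply F[9]=+0.580 → step 10: x=-0.051, v=-0.166, θ=-0.032, ω=0.337
apply F[10]=+0.525 → step 11: x=-0.054, v=-0.148, θ=-0.026, ω=0.290
apply F[11]=+0.476 → step 12: x=-0.057, v=-0.132, θ=-0.021, ω=0.250
apply F[12]=+0.434 → step 13: x=-0.060, v=-0.118, θ=-0.016, ω=0.215
apply F[13]=+0.396 → step 14: x=-0.062, v=-0.105, θ=-0.012, ω=0.184
apply F[14]=+0.363 → step 15: x=-0.064, v=-0.093, θ=-0.009, ω=0.157
apply F[15]=+0.333 → step 16: x=-0.066, v=-0.083, θ=-0.006, ω=0.134
apply F[16]=+0.306 → step 17: x=-0.067, v=-0.074, θ=-0.003, ω=0.114
apply F[17]=+0.283 → step 18: x=-0.068, v=-0.065, θ=-0.001, ω=0.096
apply F[18]=+0.261 → step 19: x=-0.070, v=-0.057, θ=0.001, ω=0.081
apply F[19]=+0.242 → step 20: x=-0.071, v=-0.050, θ=0.002, ω=0.068
apply F[20]=+0.226 → step 21: x=-0.072, v=-0.044, θ=0.003, ω=0.056
Max |angle| over trajectory = 0.160 rad; bound = 0.078 → exceeded.

Answer: no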